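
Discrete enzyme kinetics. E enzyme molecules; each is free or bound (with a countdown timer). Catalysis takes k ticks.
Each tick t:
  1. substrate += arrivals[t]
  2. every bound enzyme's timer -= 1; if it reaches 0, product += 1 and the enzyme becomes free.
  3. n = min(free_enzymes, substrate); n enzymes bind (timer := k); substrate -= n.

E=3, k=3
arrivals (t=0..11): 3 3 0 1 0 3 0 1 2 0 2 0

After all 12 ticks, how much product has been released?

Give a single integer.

t=0: arr=3 -> substrate=0 bound=3 product=0
t=1: arr=3 -> substrate=3 bound=3 product=0
t=2: arr=0 -> substrate=3 bound=3 product=0
t=3: arr=1 -> substrate=1 bound=3 product=3
t=4: arr=0 -> substrate=1 bound=3 product=3
t=5: arr=3 -> substrate=4 bound=3 product=3
t=6: arr=0 -> substrate=1 bound=3 product=6
t=7: arr=1 -> substrate=2 bound=3 product=6
t=8: arr=2 -> substrate=4 bound=3 product=6
t=9: arr=0 -> substrate=1 bound=3 product=9
t=10: arr=2 -> substrate=3 bound=3 product=9
t=11: arr=0 -> substrate=3 bound=3 product=9

Answer: 9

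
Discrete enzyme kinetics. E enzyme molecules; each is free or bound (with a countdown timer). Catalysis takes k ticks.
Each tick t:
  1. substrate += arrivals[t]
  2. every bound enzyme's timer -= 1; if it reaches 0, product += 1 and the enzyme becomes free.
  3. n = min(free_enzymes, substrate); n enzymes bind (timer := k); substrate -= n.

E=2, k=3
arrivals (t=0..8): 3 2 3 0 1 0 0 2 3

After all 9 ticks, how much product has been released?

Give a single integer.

t=0: arr=3 -> substrate=1 bound=2 product=0
t=1: arr=2 -> substrate=3 bound=2 product=0
t=2: arr=3 -> substrate=6 bound=2 product=0
t=3: arr=0 -> substrate=4 bound=2 product=2
t=4: arr=1 -> substrate=5 bound=2 product=2
t=5: arr=0 -> substrate=5 bound=2 product=2
t=6: arr=0 -> substrate=3 bound=2 product=4
t=7: arr=2 -> substrate=5 bound=2 product=4
t=8: arr=3 -> substrate=8 bound=2 product=4

Answer: 4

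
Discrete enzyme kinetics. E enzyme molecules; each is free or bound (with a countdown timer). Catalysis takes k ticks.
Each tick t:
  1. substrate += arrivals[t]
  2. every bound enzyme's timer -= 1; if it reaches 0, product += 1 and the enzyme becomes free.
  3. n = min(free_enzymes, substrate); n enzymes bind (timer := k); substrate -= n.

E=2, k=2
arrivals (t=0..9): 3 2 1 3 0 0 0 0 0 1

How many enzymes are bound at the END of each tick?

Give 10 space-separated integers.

Answer: 2 2 2 2 2 2 2 2 1 2

Derivation:
t=0: arr=3 -> substrate=1 bound=2 product=0
t=1: arr=2 -> substrate=3 bound=2 product=0
t=2: arr=1 -> substrate=2 bound=2 product=2
t=3: arr=3 -> substrate=5 bound=2 product=2
t=4: arr=0 -> substrate=3 bound=2 product=4
t=5: arr=0 -> substrate=3 bound=2 product=4
t=6: arr=0 -> substrate=1 bound=2 product=6
t=7: arr=0 -> substrate=1 bound=2 product=6
t=8: arr=0 -> substrate=0 bound=1 product=8
t=9: arr=1 -> substrate=0 bound=2 product=8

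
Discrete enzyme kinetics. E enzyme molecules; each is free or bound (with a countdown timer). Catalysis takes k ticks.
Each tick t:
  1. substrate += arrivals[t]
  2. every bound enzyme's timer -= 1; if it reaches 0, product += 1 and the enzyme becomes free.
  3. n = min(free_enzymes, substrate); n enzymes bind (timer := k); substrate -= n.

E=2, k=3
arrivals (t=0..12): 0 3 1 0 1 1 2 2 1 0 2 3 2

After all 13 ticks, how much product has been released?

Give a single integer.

t=0: arr=0 -> substrate=0 bound=0 product=0
t=1: arr=3 -> substrate=1 bound=2 product=0
t=2: arr=1 -> substrate=2 bound=2 product=0
t=3: arr=0 -> substrate=2 bound=2 product=0
t=4: arr=1 -> substrate=1 bound=2 product=2
t=5: arr=1 -> substrate=2 bound=2 product=2
t=6: arr=2 -> substrate=4 bound=2 product=2
t=7: arr=2 -> substrate=4 bound=2 product=4
t=8: arr=1 -> substrate=5 bound=2 product=4
t=9: arr=0 -> substrate=5 bound=2 product=4
t=10: arr=2 -> substrate=5 bound=2 product=6
t=11: arr=3 -> substrate=8 bound=2 product=6
t=12: arr=2 -> substrate=10 bound=2 product=6

Answer: 6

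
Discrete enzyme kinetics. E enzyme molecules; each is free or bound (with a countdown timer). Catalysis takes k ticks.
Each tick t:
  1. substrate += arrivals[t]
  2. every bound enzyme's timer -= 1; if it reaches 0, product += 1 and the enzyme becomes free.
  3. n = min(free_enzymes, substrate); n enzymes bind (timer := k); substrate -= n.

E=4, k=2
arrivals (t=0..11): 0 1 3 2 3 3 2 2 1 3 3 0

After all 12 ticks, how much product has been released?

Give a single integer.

Answer: 17

Derivation:
t=0: arr=0 -> substrate=0 bound=0 product=0
t=1: arr=1 -> substrate=0 bound=1 product=0
t=2: arr=3 -> substrate=0 bound=4 product=0
t=3: arr=2 -> substrate=1 bound=4 product=1
t=4: arr=3 -> substrate=1 bound=4 product=4
t=5: arr=3 -> substrate=3 bound=4 product=5
t=6: arr=2 -> substrate=2 bound=4 product=8
t=7: arr=2 -> substrate=3 bound=4 product=9
t=8: arr=1 -> substrate=1 bound=4 product=12
t=9: arr=3 -> substrate=3 bound=4 product=13
t=10: arr=3 -> substrate=3 bound=4 product=16
t=11: arr=0 -> substrate=2 bound=4 product=17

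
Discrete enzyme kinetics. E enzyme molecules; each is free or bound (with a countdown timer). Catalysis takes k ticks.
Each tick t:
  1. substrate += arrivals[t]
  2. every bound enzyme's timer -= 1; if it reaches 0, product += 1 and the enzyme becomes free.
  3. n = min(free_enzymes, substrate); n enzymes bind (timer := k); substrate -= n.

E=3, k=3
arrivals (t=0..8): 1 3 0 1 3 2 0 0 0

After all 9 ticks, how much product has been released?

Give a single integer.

t=0: arr=1 -> substrate=0 bound=1 product=0
t=1: arr=3 -> substrate=1 bound=3 product=0
t=2: arr=0 -> substrate=1 bound=3 product=0
t=3: arr=1 -> substrate=1 bound=3 product=1
t=4: arr=3 -> substrate=2 bound=3 product=3
t=5: arr=2 -> substrate=4 bound=3 product=3
t=6: arr=0 -> substrate=3 bound=3 product=4
t=7: arr=0 -> substrate=1 bound=3 product=6
t=8: arr=0 -> substrate=1 bound=3 product=6

Answer: 6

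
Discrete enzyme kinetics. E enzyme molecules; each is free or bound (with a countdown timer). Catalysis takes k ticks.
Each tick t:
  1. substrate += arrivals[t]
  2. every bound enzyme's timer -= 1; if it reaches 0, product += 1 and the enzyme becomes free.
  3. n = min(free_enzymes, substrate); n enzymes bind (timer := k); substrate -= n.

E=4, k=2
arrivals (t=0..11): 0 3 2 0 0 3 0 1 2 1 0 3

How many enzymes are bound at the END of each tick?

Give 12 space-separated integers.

Answer: 0 3 4 2 1 3 3 1 3 3 1 3

Derivation:
t=0: arr=0 -> substrate=0 bound=0 product=0
t=1: arr=3 -> substrate=0 bound=3 product=0
t=2: arr=2 -> substrate=1 bound=4 product=0
t=3: arr=0 -> substrate=0 bound=2 product=3
t=4: arr=0 -> substrate=0 bound=1 product=4
t=5: arr=3 -> substrate=0 bound=3 product=5
t=6: arr=0 -> substrate=0 bound=3 product=5
t=7: arr=1 -> substrate=0 bound=1 product=8
t=8: arr=2 -> substrate=0 bound=3 product=8
t=9: arr=1 -> substrate=0 bound=3 product=9
t=10: arr=0 -> substrate=0 bound=1 product=11
t=11: arr=3 -> substrate=0 bound=3 product=12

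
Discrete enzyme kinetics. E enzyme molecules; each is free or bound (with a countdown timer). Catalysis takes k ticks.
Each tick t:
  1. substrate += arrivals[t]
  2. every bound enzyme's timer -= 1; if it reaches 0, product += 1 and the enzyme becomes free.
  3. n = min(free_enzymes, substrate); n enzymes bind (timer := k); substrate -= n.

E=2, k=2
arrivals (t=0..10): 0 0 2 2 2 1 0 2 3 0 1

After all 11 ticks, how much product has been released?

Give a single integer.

t=0: arr=0 -> substrate=0 bound=0 product=0
t=1: arr=0 -> substrate=0 bound=0 product=0
t=2: arr=2 -> substrate=0 bound=2 product=0
t=3: arr=2 -> substrate=2 bound=2 product=0
t=4: arr=2 -> substrate=2 bound=2 product=2
t=5: arr=1 -> substrate=3 bound=2 product=2
t=6: arr=0 -> substrate=1 bound=2 product=4
t=7: arr=2 -> substrate=3 bound=2 product=4
t=8: arr=3 -> substrate=4 bound=2 product=6
t=9: arr=0 -> substrate=4 bound=2 product=6
t=10: arr=1 -> substrate=3 bound=2 product=8

Answer: 8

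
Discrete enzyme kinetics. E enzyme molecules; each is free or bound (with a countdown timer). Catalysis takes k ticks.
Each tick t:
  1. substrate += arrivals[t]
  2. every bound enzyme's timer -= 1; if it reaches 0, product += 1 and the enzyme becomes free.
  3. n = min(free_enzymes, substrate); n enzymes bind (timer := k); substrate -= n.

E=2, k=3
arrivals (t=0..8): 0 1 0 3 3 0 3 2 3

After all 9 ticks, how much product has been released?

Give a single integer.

t=0: arr=0 -> substrate=0 bound=0 product=0
t=1: arr=1 -> substrate=0 bound=1 product=0
t=2: arr=0 -> substrate=0 bound=1 product=0
t=3: arr=3 -> substrate=2 bound=2 product=0
t=4: arr=3 -> substrate=4 bound=2 product=1
t=5: arr=0 -> substrate=4 bound=2 product=1
t=6: arr=3 -> substrate=6 bound=2 product=2
t=7: arr=2 -> substrate=7 bound=2 product=3
t=8: arr=3 -> substrate=10 bound=2 product=3

Answer: 3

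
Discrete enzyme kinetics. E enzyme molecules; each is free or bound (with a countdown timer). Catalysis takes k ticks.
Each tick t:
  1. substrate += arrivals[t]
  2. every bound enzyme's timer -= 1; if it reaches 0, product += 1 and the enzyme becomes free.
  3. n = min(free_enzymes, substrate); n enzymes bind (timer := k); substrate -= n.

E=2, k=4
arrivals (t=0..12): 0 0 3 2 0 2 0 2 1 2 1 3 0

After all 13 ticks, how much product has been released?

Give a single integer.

t=0: arr=0 -> substrate=0 bound=0 product=0
t=1: arr=0 -> substrate=0 bound=0 product=0
t=2: arr=3 -> substrate=1 bound=2 product=0
t=3: arr=2 -> substrate=3 bound=2 product=0
t=4: arr=0 -> substrate=3 bound=2 product=0
t=5: arr=2 -> substrate=5 bound=2 product=0
t=6: arr=0 -> substrate=3 bound=2 product=2
t=7: arr=2 -> substrate=5 bound=2 product=2
t=8: arr=1 -> substrate=6 bound=2 product=2
t=9: arr=2 -> substrate=8 bound=2 product=2
t=10: arr=1 -> substrate=7 bound=2 product=4
t=11: arr=3 -> substrate=10 bound=2 product=4
t=12: arr=0 -> substrate=10 bound=2 product=4

Answer: 4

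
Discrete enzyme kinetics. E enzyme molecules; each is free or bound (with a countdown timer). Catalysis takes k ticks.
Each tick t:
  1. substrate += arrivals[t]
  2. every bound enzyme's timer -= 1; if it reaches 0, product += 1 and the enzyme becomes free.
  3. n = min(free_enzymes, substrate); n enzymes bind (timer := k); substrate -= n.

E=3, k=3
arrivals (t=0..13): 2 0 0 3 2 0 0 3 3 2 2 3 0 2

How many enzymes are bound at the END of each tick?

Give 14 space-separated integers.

Answer: 2 2 2 3 3 3 2 3 3 3 3 3 3 3

Derivation:
t=0: arr=2 -> substrate=0 bound=2 product=0
t=1: arr=0 -> substrate=0 bound=2 product=0
t=2: arr=0 -> substrate=0 bound=2 product=0
t=3: arr=3 -> substrate=0 bound=3 product=2
t=4: arr=2 -> substrate=2 bound=3 product=2
t=5: arr=0 -> substrate=2 bound=3 product=2
t=6: arr=0 -> substrate=0 bound=2 product=5
t=7: arr=3 -> substrate=2 bound=3 product=5
t=8: arr=3 -> substrate=5 bound=3 product=5
t=9: arr=2 -> substrate=5 bound=3 product=7
t=10: arr=2 -> substrate=6 bound=3 product=8
t=11: arr=3 -> substrate=9 bound=3 product=8
t=12: arr=0 -> substrate=7 bound=3 product=10
t=13: arr=2 -> substrate=8 bound=3 product=11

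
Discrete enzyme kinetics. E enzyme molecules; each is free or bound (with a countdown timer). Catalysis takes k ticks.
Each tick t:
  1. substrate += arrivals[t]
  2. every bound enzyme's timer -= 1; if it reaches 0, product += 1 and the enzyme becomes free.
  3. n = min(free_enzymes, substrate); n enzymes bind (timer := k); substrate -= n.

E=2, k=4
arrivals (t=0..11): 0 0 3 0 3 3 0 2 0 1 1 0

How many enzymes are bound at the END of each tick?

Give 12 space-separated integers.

Answer: 0 0 2 2 2 2 2 2 2 2 2 2

Derivation:
t=0: arr=0 -> substrate=0 bound=0 product=0
t=1: arr=0 -> substrate=0 bound=0 product=0
t=2: arr=3 -> substrate=1 bound=2 product=0
t=3: arr=0 -> substrate=1 bound=2 product=0
t=4: arr=3 -> substrate=4 bound=2 product=0
t=5: arr=3 -> substrate=7 bound=2 product=0
t=6: arr=0 -> substrate=5 bound=2 product=2
t=7: arr=2 -> substrate=7 bound=2 product=2
t=8: arr=0 -> substrate=7 bound=2 product=2
t=9: arr=1 -> substrate=8 bound=2 product=2
t=10: arr=1 -> substrate=7 bound=2 product=4
t=11: arr=0 -> substrate=7 bound=2 product=4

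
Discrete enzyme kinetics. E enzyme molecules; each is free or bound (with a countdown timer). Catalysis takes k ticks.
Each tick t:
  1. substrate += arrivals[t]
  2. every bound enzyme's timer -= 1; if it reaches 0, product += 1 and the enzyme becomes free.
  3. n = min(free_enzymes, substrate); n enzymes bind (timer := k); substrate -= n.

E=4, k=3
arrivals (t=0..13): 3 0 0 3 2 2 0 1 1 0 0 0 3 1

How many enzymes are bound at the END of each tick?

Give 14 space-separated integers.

Answer: 3 3 3 3 4 4 4 4 4 2 1 1 3 4

Derivation:
t=0: arr=3 -> substrate=0 bound=3 product=0
t=1: arr=0 -> substrate=0 bound=3 product=0
t=2: arr=0 -> substrate=0 bound=3 product=0
t=3: arr=3 -> substrate=0 bound=3 product=3
t=4: arr=2 -> substrate=1 bound=4 product=3
t=5: arr=2 -> substrate=3 bound=4 product=3
t=6: arr=0 -> substrate=0 bound=4 product=6
t=7: arr=1 -> substrate=0 bound=4 product=7
t=8: arr=1 -> substrate=1 bound=4 product=7
t=9: arr=0 -> substrate=0 bound=2 product=10
t=10: arr=0 -> substrate=0 bound=1 product=11
t=11: arr=0 -> substrate=0 bound=1 product=11
t=12: arr=3 -> substrate=0 bound=3 product=12
t=13: arr=1 -> substrate=0 bound=4 product=12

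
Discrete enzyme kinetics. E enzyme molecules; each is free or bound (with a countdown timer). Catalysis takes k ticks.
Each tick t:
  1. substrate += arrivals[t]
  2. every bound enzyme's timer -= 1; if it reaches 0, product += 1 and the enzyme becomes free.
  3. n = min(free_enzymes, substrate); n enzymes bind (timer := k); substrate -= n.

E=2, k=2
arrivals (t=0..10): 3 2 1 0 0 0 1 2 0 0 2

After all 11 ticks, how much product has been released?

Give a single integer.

Answer: 9

Derivation:
t=0: arr=3 -> substrate=1 bound=2 product=0
t=1: arr=2 -> substrate=3 bound=2 product=0
t=2: arr=1 -> substrate=2 bound=2 product=2
t=3: arr=0 -> substrate=2 bound=2 product=2
t=4: arr=0 -> substrate=0 bound=2 product=4
t=5: arr=0 -> substrate=0 bound=2 product=4
t=6: arr=1 -> substrate=0 bound=1 product=6
t=7: arr=2 -> substrate=1 bound=2 product=6
t=8: arr=0 -> substrate=0 bound=2 product=7
t=9: arr=0 -> substrate=0 bound=1 product=8
t=10: arr=2 -> substrate=0 bound=2 product=9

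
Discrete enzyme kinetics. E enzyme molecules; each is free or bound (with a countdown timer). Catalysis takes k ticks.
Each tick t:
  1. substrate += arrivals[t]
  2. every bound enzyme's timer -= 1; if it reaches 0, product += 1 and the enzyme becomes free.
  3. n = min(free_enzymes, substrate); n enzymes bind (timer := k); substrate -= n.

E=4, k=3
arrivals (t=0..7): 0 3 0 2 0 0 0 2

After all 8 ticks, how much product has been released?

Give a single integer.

t=0: arr=0 -> substrate=0 bound=0 product=0
t=1: arr=3 -> substrate=0 bound=3 product=0
t=2: arr=0 -> substrate=0 bound=3 product=0
t=3: arr=2 -> substrate=1 bound=4 product=0
t=4: arr=0 -> substrate=0 bound=2 product=3
t=5: arr=0 -> substrate=0 bound=2 product=3
t=6: arr=0 -> substrate=0 bound=1 product=4
t=7: arr=2 -> substrate=0 bound=2 product=5

Answer: 5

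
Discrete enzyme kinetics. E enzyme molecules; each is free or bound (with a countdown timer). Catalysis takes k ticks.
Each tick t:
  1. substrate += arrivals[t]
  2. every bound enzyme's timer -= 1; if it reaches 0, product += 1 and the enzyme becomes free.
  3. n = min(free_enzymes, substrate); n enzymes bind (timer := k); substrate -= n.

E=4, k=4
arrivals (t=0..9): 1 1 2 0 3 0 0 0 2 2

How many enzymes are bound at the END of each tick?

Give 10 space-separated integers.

t=0: arr=1 -> substrate=0 bound=1 product=0
t=1: arr=1 -> substrate=0 bound=2 product=0
t=2: arr=2 -> substrate=0 bound=4 product=0
t=3: arr=0 -> substrate=0 bound=4 product=0
t=4: arr=3 -> substrate=2 bound=4 product=1
t=5: arr=0 -> substrate=1 bound=4 product=2
t=6: arr=0 -> substrate=0 bound=3 product=4
t=7: arr=0 -> substrate=0 bound=3 product=4
t=8: arr=2 -> substrate=0 bound=4 product=5
t=9: arr=2 -> substrate=1 bound=4 product=6

Answer: 1 2 4 4 4 4 3 3 4 4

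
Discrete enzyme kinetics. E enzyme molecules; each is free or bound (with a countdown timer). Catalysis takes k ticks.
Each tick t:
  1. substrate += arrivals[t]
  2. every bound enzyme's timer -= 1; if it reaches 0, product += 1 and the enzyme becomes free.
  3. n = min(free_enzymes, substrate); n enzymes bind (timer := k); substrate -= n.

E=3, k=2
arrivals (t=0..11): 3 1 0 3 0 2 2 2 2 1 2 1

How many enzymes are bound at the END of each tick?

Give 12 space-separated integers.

t=0: arr=3 -> substrate=0 bound=3 product=0
t=1: arr=1 -> substrate=1 bound=3 product=0
t=2: arr=0 -> substrate=0 bound=1 product=3
t=3: arr=3 -> substrate=1 bound=3 product=3
t=4: arr=0 -> substrate=0 bound=3 product=4
t=5: arr=2 -> substrate=0 bound=3 product=6
t=6: arr=2 -> substrate=1 bound=3 product=7
t=7: arr=2 -> substrate=1 bound=3 product=9
t=8: arr=2 -> substrate=2 bound=3 product=10
t=9: arr=1 -> substrate=1 bound=3 product=12
t=10: arr=2 -> substrate=2 bound=3 product=13
t=11: arr=1 -> substrate=1 bound=3 product=15

Answer: 3 3 1 3 3 3 3 3 3 3 3 3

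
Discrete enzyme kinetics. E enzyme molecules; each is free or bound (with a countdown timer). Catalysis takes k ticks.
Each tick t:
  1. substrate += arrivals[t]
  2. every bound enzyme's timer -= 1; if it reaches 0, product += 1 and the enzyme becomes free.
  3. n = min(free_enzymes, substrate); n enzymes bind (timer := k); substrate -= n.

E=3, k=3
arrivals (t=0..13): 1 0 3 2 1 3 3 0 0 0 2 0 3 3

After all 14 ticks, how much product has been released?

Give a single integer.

Answer: 10

Derivation:
t=0: arr=1 -> substrate=0 bound=1 product=0
t=1: arr=0 -> substrate=0 bound=1 product=0
t=2: arr=3 -> substrate=1 bound=3 product=0
t=3: arr=2 -> substrate=2 bound=3 product=1
t=4: arr=1 -> substrate=3 bound=3 product=1
t=5: arr=3 -> substrate=4 bound=3 product=3
t=6: arr=3 -> substrate=6 bound=3 product=4
t=7: arr=0 -> substrate=6 bound=3 product=4
t=8: arr=0 -> substrate=4 bound=3 product=6
t=9: arr=0 -> substrate=3 bound=3 product=7
t=10: arr=2 -> substrate=5 bound=3 product=7
t=11: arr=0 -> substrate=3 bound=3 product=9
t=12: arr=3 -> substrate=5 bound=3 product=10
t=13: arr=3 -> substrate=8 bound=3 product=10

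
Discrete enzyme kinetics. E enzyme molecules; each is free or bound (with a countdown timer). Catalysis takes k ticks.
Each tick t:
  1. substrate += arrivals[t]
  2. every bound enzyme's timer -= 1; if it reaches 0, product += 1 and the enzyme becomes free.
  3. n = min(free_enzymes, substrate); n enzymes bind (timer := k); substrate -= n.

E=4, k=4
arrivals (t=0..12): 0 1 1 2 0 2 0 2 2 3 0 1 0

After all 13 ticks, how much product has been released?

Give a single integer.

t=0: arr=0 -> substrate=0 bound=0 product=0
t=1: arr=1 -> substrate=0 bound=1 product=0
t=2: arr=1 -> substrate=0 bound=2 product=0
t=3: arr=2 -> substrate=0 bound=4 product=0
t=4: arr=0 -> substrate=0 bound=4 product=0
t=5: arr=2 -> substrate=1 bound=4 product=1
t=6: arr=0 -> substrate=0 bound=4 product=2
t=7: arr=2 -> substrate=0 bound=4 product=4
t=8: arr=2 -> substrate=2 bound=4 product=4
t=9: arr=3 -> substrate=4 bound=4 product=5
t=10: arr=0 -> substrate=3 bound=4 product=6
t=11: arr=1 -> substrate=2 bound=4 product=8
t=12: arr=0 -> substrate=2 bound=4 product=8

Answer: 8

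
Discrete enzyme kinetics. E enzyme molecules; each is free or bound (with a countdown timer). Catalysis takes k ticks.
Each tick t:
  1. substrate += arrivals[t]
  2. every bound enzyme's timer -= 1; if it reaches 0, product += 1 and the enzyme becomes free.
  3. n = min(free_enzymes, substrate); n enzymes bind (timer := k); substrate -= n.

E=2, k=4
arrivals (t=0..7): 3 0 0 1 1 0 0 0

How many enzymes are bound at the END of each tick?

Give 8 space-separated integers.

Answer: 2 2 2 2 2 2 2 2

Derivation:
t=0: arr=3 -> substrate=1 bound=2 product=0
t=1: arr=0 -> substrate=1 bound=2 product=0
t=2: arr=0 -> substrate=1 bound=2 product=0
t=3: arr=1 -> substrate=2 bound=2 product=0
t=4: arr=1 -> substrate=1 bound=2 product=2
t=5: arr=0 -> substrate=1 bound=2 product=2
t=6: arr=0 -> substrate=1 bound=2 product=2
t=7: arr=0 -> substrate=1 bound=2 product=2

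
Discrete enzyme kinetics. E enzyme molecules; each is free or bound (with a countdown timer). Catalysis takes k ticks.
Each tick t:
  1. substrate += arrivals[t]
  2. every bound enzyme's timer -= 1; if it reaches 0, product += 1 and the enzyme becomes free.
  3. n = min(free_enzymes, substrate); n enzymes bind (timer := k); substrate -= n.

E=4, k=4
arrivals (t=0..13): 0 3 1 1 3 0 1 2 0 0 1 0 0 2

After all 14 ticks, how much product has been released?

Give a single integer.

t=0: arr=0 -> substrate=0 bound=0 product=0
t=1: arr=3 -> substrate=0 bound=3 product=0
t=2: arr=1 -> substrate=0 bound=4 product=0
t=3: arr=1 -> substrate=1 bound=4 product=0
t=4: arr=3 -> substrate=4 bound=4 product=0
t=5: arr=0 -> substrate=1 bound=4 product=3
t=6: arr=1 -> substrate=1 bound=4 product=4
t=7: arr=2 -> substrate=3 bound=4 product=4
t=8: arr=0 -> substrate=3 bound=4 product=4
t=9: arr=0 -> substrate=0 bound=4 product=7
t=10: arr=1 -> substrate=0 bound=4 product=8
t=11: arr=0 -> substrate=0 bound=4 product=8
t=12: arr=0 -> substrate=0 bound=4 product=8
t=13: arr=2 -> substrate=0 bound=3 product=11

Answer: 11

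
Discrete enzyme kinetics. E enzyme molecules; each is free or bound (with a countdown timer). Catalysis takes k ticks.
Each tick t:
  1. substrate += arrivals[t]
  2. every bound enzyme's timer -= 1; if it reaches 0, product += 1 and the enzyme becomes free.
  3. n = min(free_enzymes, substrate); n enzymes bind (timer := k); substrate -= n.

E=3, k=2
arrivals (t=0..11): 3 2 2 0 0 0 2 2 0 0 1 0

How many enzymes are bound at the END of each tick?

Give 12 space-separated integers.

Answer: 3 3 3 3 1 1 2 3 2 1 1 1

Derivation:
t=0: arr=3 -> substrate=0 bound=3 product=0
t=1: arr=2 -> substrate=2 bound=3 product=0
t=2: arr=2 -> substrate=1 bound=3 product=3
t=3: arr=0 -> substrate=1 bound=3 product=3
t=4: arr=0 -> substrate=0 bound=1 product=6
t=5: arr=0 -> substrate=0 bound=1 product=6
t=6: arr=2 -> substrate=0 bound=2 product=7
t=7: arr=2 -> substrate=1 bound=3 product=7
t=8: arr=0 -> substrate=0 bound=2 product=9
t=9: arr=0 -> substrate=0 bound=1 product=10
t=10: arr=1 -> substrate=0 bound=1 product=11
t=11: arr=0 -> substrate=0 bound=1 product=11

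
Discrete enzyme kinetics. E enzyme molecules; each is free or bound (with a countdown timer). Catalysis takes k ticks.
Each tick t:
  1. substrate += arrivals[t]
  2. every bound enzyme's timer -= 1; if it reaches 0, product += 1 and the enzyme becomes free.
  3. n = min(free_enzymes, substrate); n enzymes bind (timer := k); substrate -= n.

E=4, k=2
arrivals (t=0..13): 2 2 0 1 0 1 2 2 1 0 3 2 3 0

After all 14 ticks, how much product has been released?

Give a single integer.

t=0: arr=2 -> substrate=0 bound=2 product=0
t=1: arr=2 -> substrate=0 bound=4 product=0
t=2: arr=0 -> substrate=0 bound=2 product=2
t=3: arr=1 -> substrate=0 bound=1 product=4
t=4: arr=0 -> substrate=0 bound=1 product=4
t=5: arr=1 -> substrate=0 bound=1 product=5
t=6: arr=2 -> substrate=0 bound=3 product=5
t=7: arr=2 -> substrate=0 bound=4 product=6
t=8: arr=1 -> substrate=0 bound=3 product=8
t=9: arr=0 -> substrate=0 bound=1 product=10
t=10: arr=3 -> substrate=0 bound=3 product=11
t=11: arr=2 -> substrate=1 bound=4 product=11
t=12: arr=3 -> substrate=1 bound=4 product=14
t=13: arr=0 -> substrate=0 bound=4 product=15

Answer: 15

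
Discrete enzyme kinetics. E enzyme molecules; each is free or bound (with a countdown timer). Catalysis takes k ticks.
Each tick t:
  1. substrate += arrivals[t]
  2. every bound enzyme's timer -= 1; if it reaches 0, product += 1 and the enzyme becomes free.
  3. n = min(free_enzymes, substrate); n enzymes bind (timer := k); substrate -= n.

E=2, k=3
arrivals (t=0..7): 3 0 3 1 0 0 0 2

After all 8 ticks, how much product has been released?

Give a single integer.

t=0: arr=3 -> substrate=1 bound=2 product=0
t=1: arr=0 -> substrate=1 bound=2 product=0
t=2: arr=3 -> substrate=4 bound=2 product=0
t=3: arr=1 -> substrate=3 bound=2 product=2
t=4: arr=0 -> substrate=3 bound=2 product=2
t=5: arr=0 -> substrate=3 bound=2 product=2
t=6: arr=0 -> substrate=1 bound=2 product=4
t=7: arr=2 -> substrate=3 bound=2 product=4

Answer: 4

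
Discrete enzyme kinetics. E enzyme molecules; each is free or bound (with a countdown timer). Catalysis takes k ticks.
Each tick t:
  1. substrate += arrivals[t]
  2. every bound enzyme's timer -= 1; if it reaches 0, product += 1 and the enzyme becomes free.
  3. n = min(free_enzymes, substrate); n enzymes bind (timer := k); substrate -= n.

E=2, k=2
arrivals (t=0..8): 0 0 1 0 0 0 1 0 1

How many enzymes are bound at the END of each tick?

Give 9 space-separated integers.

Answer: 0 0 1 1 0 0 1 1 1

Derivation:
t=0: arr=0 -> substrate=0 bound=0 product=0
t=1: arr=0 -> substrate=0 bound=0 product=0
t=2: arr=1 -> substrate=0 bound=1 product=0
t=3: arr=0 -> substrate=0 bound=1 product=0
t=4: arr=0 -> substrate=0 bound=0 product=1
t=5: arr=0 -> substrate=0 bound=0 product=1
t=6: arr=1 -> substrate=0 bound=1 product=1
t=7: arr=0 -> substrate=0 bound=1 product=1
t=8: arr=1 -> substrate=0 bound=1 product=2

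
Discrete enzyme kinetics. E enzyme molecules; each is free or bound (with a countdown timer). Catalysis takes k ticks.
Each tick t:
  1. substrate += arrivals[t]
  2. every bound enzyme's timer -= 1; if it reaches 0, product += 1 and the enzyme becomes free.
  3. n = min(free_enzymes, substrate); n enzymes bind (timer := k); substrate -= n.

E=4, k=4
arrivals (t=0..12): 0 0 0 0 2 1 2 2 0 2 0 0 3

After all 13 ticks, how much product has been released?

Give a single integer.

Answer: 6

Derivation:
t=0: arr=0 -> substrate=0 bound=0 product=0
t=1: arr=0 -> substrate=0 bound=0 product=0
t=2: arr=0 -> substrate=0 bound=0 product=0
t=3: arr=0 -> substrate=0 bound=0 product=0
t=4: arr=2 -> substrate=0 bound=2 product=0
t=5: arr=1 -> substrate=0 bound=3 product=0
t=6: arr=2 -> substrate=1 bound=4 product=0
t=7: arr=2 -> substrate=3 bound=4 product=0
t=8: arr=0 -> substrate=1 bound=4 product=2
t=9: arr=2 -> substrate=2 bound=4 product=3
t=10: arr=0 -> substrate=1 bound=4 product=4
t=11: arr=0 -> substrate=1 bound=4 product=4
t=12: arr=3 -> substrate=2 bound=4 product=6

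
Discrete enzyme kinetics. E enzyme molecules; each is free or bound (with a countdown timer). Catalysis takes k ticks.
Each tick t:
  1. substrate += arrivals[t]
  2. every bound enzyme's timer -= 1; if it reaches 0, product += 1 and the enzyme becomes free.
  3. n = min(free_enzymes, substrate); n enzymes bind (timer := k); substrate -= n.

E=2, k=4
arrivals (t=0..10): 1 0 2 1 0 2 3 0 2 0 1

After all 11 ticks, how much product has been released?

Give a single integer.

t=0: arr=1 -> substrate=0 bound=1 product=0
t=1: arr=0 -> substrate=0 bound=1 product=0
t=2: arr=2 -> substrate=1 bound=2 product=0
t=3: arr=1 -> substrate=2 bound=2 product=0
t=4: arr=0 -> substrate=1 bound=2 product=1
t=5: arr=2 -> substrate=3 bound=2 product=1
t=6: arr=3 -> substrate=5 bound=2 product=2
t=7: arr=0 -> substrate=5 bound=2 product=2
t=8: arr=2 -> substrate=6 bound=2 product=3
t=9: arr=0 -> substrate=6 bound=2 product=3
t=10: arr=1 -> substrate=6 bound=2 product=4

Answer: 4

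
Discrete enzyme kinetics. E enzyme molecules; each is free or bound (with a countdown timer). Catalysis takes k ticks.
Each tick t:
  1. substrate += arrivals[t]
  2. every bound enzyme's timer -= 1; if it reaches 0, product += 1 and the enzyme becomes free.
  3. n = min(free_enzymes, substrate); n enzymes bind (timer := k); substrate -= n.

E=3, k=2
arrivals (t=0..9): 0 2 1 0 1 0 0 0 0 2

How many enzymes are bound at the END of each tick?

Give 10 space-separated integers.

t=0: arr=0 -> substrate=0 bound=0 product=0
t=1: arr=2 -> substrate=0 bound=2 product=0
t=2: arr=1 -> substrate=0 bound=3 product=0
t=3: arr=0 -> substrate=0 bound=1 product=2
t=4: arr=1 -> substrate=0 bound=1 product=3
t=5: arr=0 -> substrate=0 bound=1 product=3
t=6: arr=0 -> substrate=0 bound=0 product=4
t=7: arr=0 -> substrate=0 bound=0 product=4
t=8: arr=0 -> substrate=0 bound=0 product=4
t=9: arr=2 -> substrate=0 bound=2 product=4

Answer: 0 2 3 1 1 1 0 0 0 2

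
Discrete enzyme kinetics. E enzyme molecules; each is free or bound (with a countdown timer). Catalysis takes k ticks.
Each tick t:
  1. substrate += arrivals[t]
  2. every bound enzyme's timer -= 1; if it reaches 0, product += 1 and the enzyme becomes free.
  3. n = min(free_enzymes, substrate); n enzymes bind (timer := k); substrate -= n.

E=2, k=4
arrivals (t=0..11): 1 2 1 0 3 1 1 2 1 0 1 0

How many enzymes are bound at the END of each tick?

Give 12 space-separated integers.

Answer: 1 2 2 2 2 2 2 2 2 2 2 2

Derivation:
t=0: arr=1 -> substrate=0 bound=1 product=0
t=1: arr=2 -> substrate=1 bound=2 product=0
t=2: arr=1 -> substrate=2 bound=2 product=0
t=3: arr=0 -> substrate=2 bound=2 product=0
t=4: arr=3 -> substrate=4 bound=2 product=1
t=5: arr=1 -> substrate=4 bound=2 product=2
t=6: arr=1 -> substrate=5 bound=2 product=2
t=7: arr=2 -> substrate=7 bound=2 product=2
t=8: arr=1 -> substrate=7 bound=2 product=3
t=9: arr=0 -> substrate=6 bound=2 product=4
t=10: arr=1 -> substrate=7 bound=2 product=4
t=11: arr=0 -> substrate=7 bound=2 product=4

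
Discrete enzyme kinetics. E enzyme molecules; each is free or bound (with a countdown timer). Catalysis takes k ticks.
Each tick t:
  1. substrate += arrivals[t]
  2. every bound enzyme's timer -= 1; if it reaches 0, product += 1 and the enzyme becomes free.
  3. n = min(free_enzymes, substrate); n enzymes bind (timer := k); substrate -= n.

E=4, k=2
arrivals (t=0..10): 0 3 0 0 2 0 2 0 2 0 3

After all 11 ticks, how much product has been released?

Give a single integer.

Answer: 9

Derivation:
t=0: arr=0 -> substrate=0 bound=0 product=0
t=1: arr=3 -> substrate=0 bound=3 product=0
t=2: arr=0 -> substrate=0 bound=3 product=0
t=3: arr=0 -> substrate=0 bound=0 product=3
t=4: arr=2 -> substrate=0 bound=2 product=3
t=5: arr=0 -> substrate=0 bound=2 product=3
t=6: arr=2 -> substrate=0 bound=2 product=5
t=7: arr=0 -> substrate=0 bound=2 product=5
t=8: arr=2 -> substrate=0 bound=2 product=7
t=9: arr=0 -> substrate=0 bound=2 product=7
t=10: arr=3 -> substrate=0 bound=3 product=9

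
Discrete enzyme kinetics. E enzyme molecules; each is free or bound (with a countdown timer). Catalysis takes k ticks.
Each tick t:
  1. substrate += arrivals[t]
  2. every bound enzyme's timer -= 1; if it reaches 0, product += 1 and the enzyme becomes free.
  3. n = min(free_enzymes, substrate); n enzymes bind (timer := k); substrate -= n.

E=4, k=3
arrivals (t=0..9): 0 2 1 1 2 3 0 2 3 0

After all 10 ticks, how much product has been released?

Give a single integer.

Answer: 8

Derivation:
t=0: arr=0 -> substrate=0 bound=0 product=0
t=1: arr=2 -> substrate=0 bound=2 product=0
t=2: arr=1 -> substrate=0 bound=3 product=0
t=3: arr=1 -> substrate=0 bound=4 product=0
t=4: arr=2 -> substrate=0 bound=4 product=2
t=5: arr=3 -> substrate=2 bound=4 product=3
t=6: arr=0 -> substrate=1 bound=4 product=4
t=7: arr=2 -> substrate=1 bound=4 product=6
t=8: arr=3 -> substrate=3 bound=4 product=7
t=9: arr=0 -> substrate=2 bound=4 product=8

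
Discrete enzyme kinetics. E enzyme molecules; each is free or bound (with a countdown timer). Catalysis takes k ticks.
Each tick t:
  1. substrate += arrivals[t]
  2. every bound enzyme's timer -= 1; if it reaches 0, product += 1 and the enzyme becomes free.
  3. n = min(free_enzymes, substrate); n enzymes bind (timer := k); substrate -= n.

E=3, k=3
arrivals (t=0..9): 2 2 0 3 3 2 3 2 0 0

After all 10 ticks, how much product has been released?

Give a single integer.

Answer: 8

Derivation:
t=0: arr=2 -> substrate=0 bound=2 product=0
t=1: arr=2 -> substrate=1 bound=3 product=0
t=2: arr=0 -> substrate=1 bound=3 product=0
t=3: arr=3 -> substrate=2 bound=3 product=2
t=4: arr=3 -> substrate=4 bound=3 product=3
t=5: arr=2 -> substrate=6 bound=3 product=3
t=6: arr=3 -> substrate=7 bound=3 product=5
t=7: arr=2 -> substrate=8 bound=3 product=6
t=8: arr=0 -> substrate=8 bound=3 product=6
t=9: arr=0 -> substrate=6 bound=3 product=8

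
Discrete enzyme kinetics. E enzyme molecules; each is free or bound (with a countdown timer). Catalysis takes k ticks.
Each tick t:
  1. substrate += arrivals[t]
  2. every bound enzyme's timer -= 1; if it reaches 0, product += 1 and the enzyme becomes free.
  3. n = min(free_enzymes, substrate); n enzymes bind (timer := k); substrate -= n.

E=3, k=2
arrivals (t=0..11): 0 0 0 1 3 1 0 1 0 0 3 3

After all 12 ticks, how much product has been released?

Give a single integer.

t=0: arr=0 -> substrate=0 bound=0 product=0
t=1: arr=0 -> substrate=0 bound=0 product=0
t=2: arr=0 -> substrate=0 bound=0 product=0
t=3: arr=1 -> substrate=0 bound=1 product=0
t=4: arr=3 -> substrate=1 bound=3 product=0
t=5: arr=1 -> substrate=1 bound=3 product=1
t=6: arr=0 -> substrate=0 bound=2 product=3
t=7: arr=1 -> substrate=0 bound=2 product=4
t=8: arr=0 -> substrate=0 bound=1 product=5
t=9: arr=0 -> substrate=0 bound=0 product=6
t=10: arr=3 -> substrate=0 bound=3 product=6
t=11: arr=3 -> substrate=3 bound=3 product=6

Answer: 6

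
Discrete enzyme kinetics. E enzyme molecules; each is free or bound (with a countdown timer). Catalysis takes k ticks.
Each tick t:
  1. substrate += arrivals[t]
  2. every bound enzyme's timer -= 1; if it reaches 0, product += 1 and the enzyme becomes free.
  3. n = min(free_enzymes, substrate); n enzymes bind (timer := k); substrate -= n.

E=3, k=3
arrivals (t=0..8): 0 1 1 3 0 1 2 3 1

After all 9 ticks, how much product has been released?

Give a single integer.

t=0: arr=0 -> substrate=0 bound=0 product=0
t=1: arr=1 -> substrate=0 bound=1 product=0
t=2: arr=1 -> substrate=0 bound=2 product=0
t=3: arr=3 -> substrate=2 bound=3 product=0
t=4: arr=0 -> substrate=1 bound=3 product=1
t=5: arr=1 -> substrate=1 bound=3 product=2
t=6: arr=2 -> substrate=2 bound=3 product=3
t=7: arr=3 -> substrate=4 bound=3 product=4
t=8: arr=1 -> substrate=4 bound=3 product=5

Answer: 5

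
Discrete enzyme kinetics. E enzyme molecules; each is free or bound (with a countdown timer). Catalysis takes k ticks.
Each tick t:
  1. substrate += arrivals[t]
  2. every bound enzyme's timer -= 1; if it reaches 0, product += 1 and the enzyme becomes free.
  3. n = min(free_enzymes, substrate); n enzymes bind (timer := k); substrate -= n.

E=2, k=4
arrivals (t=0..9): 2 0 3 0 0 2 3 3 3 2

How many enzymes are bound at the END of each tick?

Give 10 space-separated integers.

Answer: 2 2 2 2 2 2 2 2 2 2

Derivation:
t=0: arr=2 -> substrate=0 bound=2 product=0
t=1: arr=0 -> substrate=0 bound=2 product=0
t=2: arr=3 -> substrate=3 bound=2 product=0
t=3: arr=0 -> substrate=3 bound=2 product=0
t=4: arr=0 -> substrate=1 bound=2 product=2
t=5: arr=2 -> substrate=3 bound=2 product=2
t=6: arr=3 -> substrate=6 bound=2 product=2
t=7: arr=3 -> substrate=9 bound=2 product=2
t=8: arr=3 -> substrate=10 bound=2 product=4
t=9: arr=2 -> substrate=12 bound=2 product=4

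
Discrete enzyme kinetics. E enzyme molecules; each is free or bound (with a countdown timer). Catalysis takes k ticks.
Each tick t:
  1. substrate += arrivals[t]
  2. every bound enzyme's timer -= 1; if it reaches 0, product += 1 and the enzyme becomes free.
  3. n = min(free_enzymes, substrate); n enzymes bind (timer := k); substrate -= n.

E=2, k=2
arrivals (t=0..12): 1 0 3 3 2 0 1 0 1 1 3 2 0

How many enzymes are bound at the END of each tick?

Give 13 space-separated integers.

Answer: 1 1 2 2 2 2 2 2 2 2 2 2 2

Derivation:
t=0: arr=1 -> substrate=0 bound=1 product=0
t=1: arr=0 -> substrate=0 bound=1 product=0
t=2: arr=3 -> substrate=1 bound=2 product=1
t=3: arr=3 -> substrate=4 bound=2 product=1
t=4: arr=2 -> substrate=4 bound=2 product=3
t=5: arr=0 -> substrate=4 bound=2 product=3
t=6: arr=1 -> substrate=3 bound=2 product=5
t=7: arr=0 -> substrate=3 bound=2 product=5
t=8: arr=1 -> substrate=2 bound=2 product=7
t=9: arr=1 -> substrate=3 bound=2 product=7
t=10: arr=3 -> substrate=4 bound=2 product=9
t=11: arr=2 -> substrate=6 bound=2 product=9
t=12: arr=0 -> substrate=4 bound=2 product=11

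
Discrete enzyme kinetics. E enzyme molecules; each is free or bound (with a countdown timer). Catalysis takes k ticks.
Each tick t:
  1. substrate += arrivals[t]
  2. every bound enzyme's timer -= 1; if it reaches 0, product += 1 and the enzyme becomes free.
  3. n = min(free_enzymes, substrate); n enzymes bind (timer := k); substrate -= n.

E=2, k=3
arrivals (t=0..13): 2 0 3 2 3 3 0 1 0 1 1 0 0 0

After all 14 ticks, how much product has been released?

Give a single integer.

Answer: 8

Derivation:
t=0: arr=2 -> substrate=0 bound=2 product=0
t=1: arr=0 -> substrate=0 bound=2 product=0
t=2: arr=3 -> substrate=3 bound=2 product=0
t=3: arr=2 -> substrate=3 bound=2 product=2
t=4: arr=3 -> substrate=6 bound=2 product=2
t=5: arr=3 -> substrate=9 bound=2 product=2
t=6: arr=0 -> substrate=7 bound=2 product=4
t=7: arr=1 -> substrate=8 bound=2 product=4
t=8: arr=0 -> substrate=8 bound=2 product=4
t=9: arr=1 -> substrate=7 bound=2 product=6
t=10: arr=1 -> substrate=8 bound=2 product=6
t=11: arr=0 -> substrate=8 bound=2 product=6
t=12: arr=0 -> substrate=6 bound=2 product=8
t=13: arr=0 -> substrate=6 bound=2 product=8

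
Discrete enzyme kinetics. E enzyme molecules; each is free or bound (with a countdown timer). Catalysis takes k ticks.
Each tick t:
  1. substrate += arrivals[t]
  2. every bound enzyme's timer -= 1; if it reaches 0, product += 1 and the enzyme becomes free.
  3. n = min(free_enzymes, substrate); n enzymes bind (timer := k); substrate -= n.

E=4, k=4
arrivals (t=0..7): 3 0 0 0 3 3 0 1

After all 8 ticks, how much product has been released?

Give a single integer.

Answer: 3

Derivation:
t=0: arr=3 -> substrate=0 bound=3 product=0
t=1: arr=0 -> substrate=0 bound=3 product=0
t=2: arr=0 -> substrate=0 bound=3 product=0
t=3: arr=0 -> substrate=0 bound=3 product=0
t=4: arr=3 -> substrate=0 bound=3 product=3
t=5: arr=3 -> substrate=2 bound=4 product=3
t=6: arr=0 -> substrate=2 bound=4 product=3
t=7: arr=1 -> substrate=3 bound=4 product=3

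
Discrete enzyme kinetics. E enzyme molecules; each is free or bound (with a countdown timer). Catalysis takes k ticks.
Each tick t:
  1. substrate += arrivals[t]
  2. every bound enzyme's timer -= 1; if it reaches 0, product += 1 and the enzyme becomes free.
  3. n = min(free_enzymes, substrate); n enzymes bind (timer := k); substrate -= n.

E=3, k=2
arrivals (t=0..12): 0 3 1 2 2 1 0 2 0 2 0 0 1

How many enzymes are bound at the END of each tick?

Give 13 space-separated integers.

Answer: 0 3 3 3 3 3 3 2 2 2 2 0 1

Derivation:
t=0: arr=0 -> substrate=0 bound=0 product=0
t=1: arr=3 -> substrate=0 bound=3 product=0
t=2: arr=1 -> substrate=1 bound=3 product=0
t=3: arr=2 -> substrate=0 bound=3 product=3
t=4: arr=2 -> substrate=2 bound=3 product=3
t=5: arr=1 -> substrate=0 bound=3 product=6
t=6: arr=0 -> substrate=0 bound=3 product=6
t=7: arr=2 -> substrate=0 bound=2 product=9
t=8: arr=0 -> substrate=0 bound=2 product=9
t=9: arr=2 -> substrate=0 bound=2 product=11
t=10: arr=0 -> substrate=0 bound=2 product=11
t=11: arr=0 -> substrate=0 bound=0 product=13
t=12: arr=1 -> substrate=0 bound=1 product=13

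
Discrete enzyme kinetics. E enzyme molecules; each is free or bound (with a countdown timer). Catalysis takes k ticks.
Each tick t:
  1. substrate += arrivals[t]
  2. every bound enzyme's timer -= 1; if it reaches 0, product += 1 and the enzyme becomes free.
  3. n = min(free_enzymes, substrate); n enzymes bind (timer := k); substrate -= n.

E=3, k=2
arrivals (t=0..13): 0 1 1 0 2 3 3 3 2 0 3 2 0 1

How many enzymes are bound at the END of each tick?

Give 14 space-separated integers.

Answer: 0 1 2 1 2 3 3 3 3 3 3 3 3 3

Derivation:
t=0: arr=0 -> substrate=0 bound=0 product=0
t=1: arr=1 -> substrate=0 bound=1 product=0
t=2: arr=1 -> substrate=0 bound=2 product=0
t=3: arr=0 -> substrate=0 bound=1 product=1
t=4: arr=2 -> substrate=0 bound=2 product=2
t=5: arr=3 -> substrate=2 bound=3 product=2
t=6: arr=3 -> substrate=3 bound=3 product=4
t=7: arr=3 -> substrate=5 bound=3 product=5
t=8: arr=2 -> substrate=5 bound=3 product=7
t=9: arr=0 -> substrate=4 bound=3 product=8
t=10: arr=3 -> substrate=5 bound=3 product=10
t=11: arr=2 -> substrate=6 bound=3 product=11
t=12: arr=0 -> substrate=4 bound=3 product=13
t=13: arr=1 -> substrate=4 bound=3 product=14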